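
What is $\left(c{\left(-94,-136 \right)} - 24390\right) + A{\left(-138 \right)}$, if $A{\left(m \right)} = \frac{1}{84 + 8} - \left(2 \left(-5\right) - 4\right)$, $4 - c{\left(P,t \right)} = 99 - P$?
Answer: $- \frac{2259979}{92} \approx -24565.0$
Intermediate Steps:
$c{\left(P,t \right)} = -95 + P$ ($c{\left(P,t \right)} = 4 - \left(99 - P\right) = 4 + \left(-99 + P\right) = -95 + P$)
$A{\left(m \right)} = \frac{1289}{92}$ ($A{\left(m \right)} = \frac{1}{92} - \left(-10 - 4\right) = \frac{1}{92} - -14 = \frac{1}{92} + 14 = \frac{1289}{92}$)
$\left(c{\left(-94,-136 \right)} - 24390\right) + A{\left(-138 \right)} = \left(\left(-95 - 94\right) - 24390\right) + \frac{1289}{92} = \left(-189 - 24390\right) + \frac{1289}{92} = -24579 + \frac{1289}{92} = - \frac{2259979}{92}$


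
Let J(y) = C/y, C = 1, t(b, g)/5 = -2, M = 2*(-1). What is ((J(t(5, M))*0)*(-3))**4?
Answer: 0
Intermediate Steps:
M = -2
t(b, g) = -10 (t(b, g) = 5*(-2) = -10)
J(y) = 1/y
((J(t(5, M))*0)*(-3))**4 = ((0/(-10))*(-3))**4 = (-1/10*0*(-3))**4 = (0*(-3))**4 = 0**4 = 0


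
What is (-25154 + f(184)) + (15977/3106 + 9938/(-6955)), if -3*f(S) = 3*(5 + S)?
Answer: -547385062283/21602230 ≈ -25339.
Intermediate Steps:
f(S) = -5 - S (f(S) = -(5 + S) = -(15 + 3*S)/3 = -5 - S)
(-25154 + f(184)) + (15977/3106 + 9938/(-6955)) = (-25154 + (-5 - 1*184)) + (15977/3106 + 9938/(-6955)) = (-25154 + (-5 - 184)) + (15977*(1/3106) + 9938*(-1/6955)) = (-25154 - 189) + (15977/3106 - 9938/6955) = -25343 + 80252607/21602230 = -547385062283/21602230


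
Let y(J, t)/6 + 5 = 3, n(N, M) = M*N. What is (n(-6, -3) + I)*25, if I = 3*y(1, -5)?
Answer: -450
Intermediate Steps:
y(J, t) = -12 (y(J, t) = -30 + 6*3 = -30 + 18 = -12)
I = -36 (I = 3*(-12) = -36)
(n(-6, -3) + I)*25 = (-3*(-6) - 36)*25 = (18 - 36)*25 = -18*25 = -450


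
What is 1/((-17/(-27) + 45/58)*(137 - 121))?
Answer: 783/17608 ≈ 0.044468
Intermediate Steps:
1/((-17/(-27) + 45/58)*(137 - 121)) = 1/((-17*(-1/27) + 45*(1/58))*16) = 1/((17/27 + 45/58)*16) = 1/((2201/1566)*16) = 1/(17608/783) = 783/17608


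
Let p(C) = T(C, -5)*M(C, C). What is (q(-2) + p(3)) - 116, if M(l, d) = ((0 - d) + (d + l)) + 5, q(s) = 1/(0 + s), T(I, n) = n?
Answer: -313/2 ≈ -156.50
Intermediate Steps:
q(s) = 1/s
M(l, d) = 5 + l (M(l, d) = (-d + (d + l)) + 5 = l + 5 = 5 + l)
p(C) = -25 - 5*C (p(C) = -5*(5 + C) = -25 - 5*C)
(q(-2) + p(3)) - 116 = (1/(-2) + (-25 - 5*3)) - 116 = (-½ + (-25 - 15)) - 116 = (-½ - 40) - 116 = -81/2 - 116 = -313/2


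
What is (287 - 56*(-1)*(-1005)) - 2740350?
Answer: -2796343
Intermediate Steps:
(287 - 56*(-1)*(-1005)) - 2740350 = (287 + 56*(-1005)) - 2740350 = (287 - 56280) - 2740350 = -55993 - 2740350 = -2796343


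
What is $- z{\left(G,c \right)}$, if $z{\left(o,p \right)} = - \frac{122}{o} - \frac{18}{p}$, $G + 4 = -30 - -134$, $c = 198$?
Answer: $\frac{721}{550} \approx 1.3109$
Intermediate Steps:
$G = 100$ ($G = -4 - -104 = -4 + \left(-30 + 134\right) = -4 + 104 = 100$)
$- z{\left(G,c \right)} = - (- \frac{122}{100} - \frac{18}{198}) = - (\left(-122\right) \frac{1}{100} - \frac{1}{11}) = - (- \frac{61}{50} - \frac{1}{11}) = \left(-1\right) \left(- \frac{721}{550}\right) = \frac{721}{550}$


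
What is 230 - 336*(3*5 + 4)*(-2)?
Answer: 12998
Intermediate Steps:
230 - 336*(3*5 + 4)*(-2) = 230 - 336*(15 + 4)*(-2) = 230 - 6384*(-2) = 230 - 336*(-38) = 230 + 12768 = 12998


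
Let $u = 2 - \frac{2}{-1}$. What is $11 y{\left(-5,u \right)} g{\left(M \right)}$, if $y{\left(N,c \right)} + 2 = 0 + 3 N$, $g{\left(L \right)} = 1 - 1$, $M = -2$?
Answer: $0$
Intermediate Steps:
$g{\left(L \right)} = 0$
$u = 4$ ($u = 2 - 2 \left(-1\right) = 2 - -2 = 2 + 2 = 4$)
$y{\left(N,c \right)} = -2 + 3 N$ ($y{\left(N,c \right)} = -2 + \left(0 + 3 N\right) = -2 + 3 N$)
$11 y{\left(-5,u \right)} g{\left(M \right)} = 11 \left(-2 + 3 \left(-5\right)\right) 0 = 11 \left(-2 - 15\right) 0 = 11 \left(-17\right) 0 = \left(-187\right) 0 = 0$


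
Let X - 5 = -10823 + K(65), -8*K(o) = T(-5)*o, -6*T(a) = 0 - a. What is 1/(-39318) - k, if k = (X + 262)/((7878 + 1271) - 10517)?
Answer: -3318207683/430296192 ≈ -7.7114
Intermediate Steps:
T(a) = a/6 (T(a) = -(0 - a)/6 = -(-1)*a/6 = a/6)
K(o) = 5*o/48 (K(o) = -(⅙)*(-5)*o/8 = -(-5)*o/48 = 5*o/48)
X = -518939/48 (X = 5 + (-10823 + (5/48)*65) = 5 + (-10823 + 325/48) = 5 - 519179/48 = -518939/48 ≈ -10811.)
k = 506363/65664 (k = (-518939/48 + 262)/((7878 + 1271) - 10517) = -506363/(48*(9149 - 10517)) = -506363/48/(-1368) = -506363/48*(-1/1368) = 506363/65664 ≈ 7.7114)
1/(-39318) - k = 1/(-39318) - 1*506363/65664 = -1/39318 - 506363/65664 = -3318207683/430296192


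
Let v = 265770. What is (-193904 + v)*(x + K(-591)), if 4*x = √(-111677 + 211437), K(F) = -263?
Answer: -18900758 + 71866*√6235 ≈ -1.3226e+7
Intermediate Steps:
x = √6235 (x = √(-111677 + 211437)/4 = √99760/4 = (4*√6235)/4 = √6235 ≈ 78.962)
(-193904 + v)*(x + K(-591)) = (-193904 + 265770)*(√6235 - 263) = 71866*(-263 + √6235) = -18900758 + 71866*√6235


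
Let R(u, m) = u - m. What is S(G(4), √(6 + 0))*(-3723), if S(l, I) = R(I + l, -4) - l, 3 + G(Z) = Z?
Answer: -14892 - 3723*√6 ≈ -24011.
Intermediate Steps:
G(Z) = -3 + Z
S(l, I) = 4 + I (S(l, I) = ((I + l) - 1*(-4)) - l = ((I + l) + 4) - l = (4 + I + l) - l = 4 + I)
S(G(4), √(6 + 0))*(-3723) = (4 + √(6 + 0))*(-3723) = (4 + √6)*(-3723) = -14892 - 3723*√6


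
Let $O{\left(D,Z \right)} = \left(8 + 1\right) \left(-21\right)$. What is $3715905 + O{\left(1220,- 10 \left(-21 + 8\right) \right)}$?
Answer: $3715716$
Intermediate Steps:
$O{\left(D,Z \right)} = -189$ ($O{\left(D,Z \right)} = 9 \left(-21\right) = -189$)
$3715905 + O{\left(1220,- 10 \left(-21 + 8\right) \right)} = 3715905 - 189 = 3715716$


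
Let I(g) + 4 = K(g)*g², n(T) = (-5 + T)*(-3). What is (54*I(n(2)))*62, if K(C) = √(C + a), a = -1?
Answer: -13392 + 542376*√2 ≈ 7.5364e+5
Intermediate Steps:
K(C) = √(-1 + C) (K(C) = √(C - 1) = √(-1 + C))
n(T) = 15 - 3*T
I(g) = -4 + g²*√(-1 + g) (I(g) = -4 + √(-1 + g)*g² = -4 + g²*√(-1 + g))
(54*I(n(2)))*62 = (54*(-4 + (15 - 3*2)²*√(-1 + (15 - 3*2))))*62 = (54*(-4 + (15 - 6)²*√(-1 + (15 - 6))))*62 = (54*(-4 + 9²*√(-1 + 9)))*62 = (54*(-4 + 81*√8))*62 = (54*(-4 + 81*(2*√2)))*62 = (54*(-4 + 162*√2))*62 = (-216 + 8748*√2)*62 = -13392 + 542376*√2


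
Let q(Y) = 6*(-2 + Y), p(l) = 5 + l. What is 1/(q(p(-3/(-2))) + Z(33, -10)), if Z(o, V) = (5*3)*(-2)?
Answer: -⅓ ≈ -0.33333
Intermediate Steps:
Z(o, V) = -30 (Z(o, V) = 15*(-2) = -30)
q(Y) = -12 + 6*Y
1/(q(p(-3/(-2))) + Z(33, -10)) = 1/((-12 + 6*(5 - 3/(-2))) - 30) = 1/((-12 + 6*(5 - 3*(-½))) - 30) = 1/((-12 + 6*(5 + 3/2)) - 30) = 1/((-12 + 6*(13/2)) - 30) = 1/((-12 + 39) - 30) = 1/(27 - 30) = 1/(-3) = -⅓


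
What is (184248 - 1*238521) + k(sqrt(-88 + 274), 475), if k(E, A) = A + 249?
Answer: -53549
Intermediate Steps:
k(E, A) = 249 + A
(184248 - 1*238521) + k(sqrt(-88 + 274), 475) = (184248 - 1*238521) + (249 + 475) = (184248 - 238521) + 724 = -54273 + 724 = -53549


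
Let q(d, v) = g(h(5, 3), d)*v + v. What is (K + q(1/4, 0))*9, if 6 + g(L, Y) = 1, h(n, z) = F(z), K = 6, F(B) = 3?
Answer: 54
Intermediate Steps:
h(n, z) = 3
g(L, Y) = -5 (g(L, Y) = -6 + 1 = -5)
q(d, v) = -4*v (q(d, v) = -5*v + v = -4*v)
(K + q(1/4, 0))*9 = (6 - 4*0)*9 = (6 + 0)*9 = 6*9 = 54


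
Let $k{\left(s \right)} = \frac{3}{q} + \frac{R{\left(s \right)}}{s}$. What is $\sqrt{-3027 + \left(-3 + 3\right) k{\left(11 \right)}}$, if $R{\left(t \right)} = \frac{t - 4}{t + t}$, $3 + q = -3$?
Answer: $i \sqrt{3027} \approx 55.018 i$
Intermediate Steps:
$q = -6$ ($q = -3 - 3 = -6$)
$R{\left(t \right)} = \frac{-4 + t}{2 t}$
$k{\left(s \right)} = - \frac{1}{2} + \frac{-4 + s}{2 s^{2}}$ ($k{\left(s \right)} = \frac{3}{-6} + \frac{\frac{1}{2} \frac{1}{s} \left(-4 + s\right)}{s} = 3 \left(- \frac{1}{6}\right) + \frac{-4 + s}{2 s^{2}} = - \frac{1}{2} + \frac{-4 + s}{2 s^{2}}$)
$\sqrt{-3027 + \left(-3 + 3\right) k{\left(11 \right)}} = \sqrt{-3027 + \left(-3 + 3\right) \frac{-4 + 11 - 11^{2}}{2 \cdot 121}} = \sqrt{-3027 + 0 \cdot \frac{1}{2} \cdot \frac{1}{121} \left(-4 + 11 - 121\right)} = \sqrt{-3027 + 0 \cdot \frac{1}{2} \cdot \frac{1}{121} \left(-114\right)} = \sqrt{-3027 + 0 \left(- \frac{57}{121}\right)} = \sqrt{-3027 + 0} = \sqrt{-3027} = i \sqrt{3027}$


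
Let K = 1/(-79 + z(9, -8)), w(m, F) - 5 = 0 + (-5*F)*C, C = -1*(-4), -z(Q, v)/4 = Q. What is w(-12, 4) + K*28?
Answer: -8653/115 ≈ -75.244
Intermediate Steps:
z(Q, v) = -4*Q
C = 4
w(m, F) = 5 - 20*F (w(m, F) = 5 + (0 - 5*F*4) = 5 + (0 - 20*F) = 5 - 20*F)
K = -1/115 (K = 1/(-79 - 4*9) = 1/(-79 - 36) = 1/(-115) = -1/115 ≈ -0.0086956)
w(-12, 4) + K*28 = (5 - 20*4) - 1/115*28 = (5 - 80) - 28/115 = -75 - 28/115 = -8653/115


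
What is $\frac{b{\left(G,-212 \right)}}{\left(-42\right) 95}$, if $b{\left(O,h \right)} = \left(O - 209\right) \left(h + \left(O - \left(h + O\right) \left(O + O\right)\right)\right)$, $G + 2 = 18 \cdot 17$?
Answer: $\frac{27922}{21} \approx 1329.6$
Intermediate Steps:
$G = 304$ ($G = -2 + 18 \cdot 17 = -2 + 306 = 304$)
$b{\left(O,h \right)} = \left(-209 + O\right) \left(O + h - 2 O \left(O + h\right)\right)$ ($b{\left(O,h \right)} = \left(-209 + O\right) \left(h + \left(O - \left(O + h\right) 2 O\right)\right) = \left(-209 + O\right) \left(h + \left(O - 2 O \left(O + h\right)\right)\right) = \left(-209 + O\right) \left(h - \left(- O + 2 O \left(O + h\right)\right)\right) = \left(-209 + O\right) \left(O + h - 2 O \left(O + h\right)\right)$)
$\frac{b{\left(G,-212 \right)}}{\left(-42\right) 95} = \frac{\left(-209\right) 304 - -44308 - 2 \cdot 304^{3} + 419 \cdot 304^{2} - - 424 \cdot 304^{2} + 419 \cdot 304 \left(-212\right)}{\left(-42\right) 95} = \frac{-63536 + 44308 - 56188928 + 419 \cdot 92416 - \left(-424\right) 92416 - 27003712}{-3990} = \left(-63536 + 44308 - 56188928 + 38722304 + 39184384 - 27003712\right) \left(- \frac{1}{3990}\right) = \left(-5305180\right) \left(- \frac{1}{3990}\right) = \frac{27922}{21}$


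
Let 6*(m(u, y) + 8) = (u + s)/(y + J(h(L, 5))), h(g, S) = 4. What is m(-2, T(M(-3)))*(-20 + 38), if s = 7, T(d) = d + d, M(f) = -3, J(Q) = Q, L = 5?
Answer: -303/2 ≈ -151.50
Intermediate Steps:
T(d) = 2*d
m(u, y) = -8 + (7 + u)/(6*(4 + y)) (m(u, y) = -8 + ((u + 7)/(y + 4))/6 = -8 + ((7 + u)/(4 + y))/6 = -8 + (7 + u)/(6*(4 + y)))
m(-2, T(M(-3)))*(-20 + 38) = ((-185 - 2 - 96*(-3))/(6*(4 + 2*(-3))))*(-20 + 38) = ((-185 - 2 - 48*(-6))/(6*(4 - 6)))*18 = ((1/6)*(-185 - 2 + 288)/(-2))*18 = ((1/6)*(-1/2)*101)*18 = -101/12*18 = -303/2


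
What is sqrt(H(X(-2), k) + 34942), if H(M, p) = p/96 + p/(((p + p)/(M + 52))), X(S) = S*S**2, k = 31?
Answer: 5*sqrt(805578)/24 ≈ 186.99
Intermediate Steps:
X(S) = S**3
H(M, p) = 26 + M/2 + p/96 (H(M, p) = p*(1/96) + p/(((2*p)/(52 + M))) = p/96 + p/((2*p/(52 + M))) = p/96 + p*((52 + M)/(2*p)) = p/96 + (26 + M/2) = 26 + M/2 + p/96)
sqrt(H(X(-2), k) + 34942) = sqrt((26 + (1/2)*(-2)**3 + (1/96)*31) + 34942) = sqrt((26 + (1/2)*(-8) + 31/96) + 34942) = sqrt((26 - 4 + 31/96) + 34942) = sqrt(2143/96 + 34942) = sqrt(3356575/96) = 5*sqrt(805578)/24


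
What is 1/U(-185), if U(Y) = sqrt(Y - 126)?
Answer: -I*sqrt(311)/311 ≈ -0.056705*I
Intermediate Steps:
U(Y) = sqrt(-126 + Y)
1/U(-185) = 1/(sqrt(-126 - 185)) = 1/(sqrt(-311)) = 1/(I*sqrt(311)) = -I*sqrt(311)/311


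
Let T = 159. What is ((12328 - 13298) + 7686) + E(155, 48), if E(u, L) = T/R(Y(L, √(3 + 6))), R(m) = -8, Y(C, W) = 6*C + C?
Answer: 53569/8 ≈ 6696.1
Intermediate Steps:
Y(C, W) = 7*C
E(u, L) = -159/8 (E(u, L) = 159/(-8) = 159*(-⅛) = -159/8)
((12328 - 13298) + 7686) + E(155, 48) = ((12328 - 13298) + 7686) - 159/8 = (-970 + 7686) - 159/8 = 6716 - 159/8 = 53569/8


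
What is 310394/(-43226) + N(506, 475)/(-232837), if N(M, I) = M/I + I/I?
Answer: -17164433049628/2390345388475 ≈ -7.1807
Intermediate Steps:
N(M, I) = 1 + M/I (N(M, I) = M/I + 1 = 1 + M/I)
310394/(-43226) + N(506, 475)/(-232837) = 310394/(-43226) + ((475 + 506)/475)/(-232837) = 310394*(-1/43226) + ((1/475)*981)*(-1/232837) = -155197/21613 + (981/475)*(-1/232837) = -155197/21613 - 981/110597575 = -17164433049628/2390345388475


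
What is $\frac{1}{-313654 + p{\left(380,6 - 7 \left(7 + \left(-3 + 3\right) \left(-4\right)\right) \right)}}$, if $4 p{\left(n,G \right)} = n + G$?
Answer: $- \frac{4}{1254279} \approx -3.1891 \cdot 10^{-6}$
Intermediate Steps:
$p{\left(n,G \right)} = \frac{G}{4} + \frac{n}{4}$ ($p{\left(n,G \right)} = \frac{n + G}{4} = \frac{G + n}{4} = \frac{G}{4} + \frac{n}{4}$)
$\frac{1}{-313654 + p{\left(380,6 - 7 \left(7 + \left(-3 + 3\right) \left(-4\right)\right) \right)}} = \frac{1}{-313654 + \left(\frac{6 - 7 \left(7 + \left(-3 + 3\right) \left(-4\right)\right)}{4} + \frac{1}{4} \cdot 380\right)} = \frac{1}{-313654 + \left(\frac{6 - 7 \left(7 + 0 \left(-4\right)\right)}{4} + 95\right)} = \frac{1}{-313654 + \left(\frac{6 - 7 \left(7 + 0\right)}{4} + 95\right)} = \frac{1}{-313654 + \left(\frac{6 - 49}{4} + 95\right)} = \frac{1}{-313654 + \left(\frac{1}{4} \left(-43\right) + 95\right)} = \frac{1}{-313654 + \left(- \frac{43}{4} + 95\right)} = \frac{1}{-313654 + \frac{337}{4}} = \frac{1}{- \frac{1254279}{4}} = - \frac{4}{1254279}$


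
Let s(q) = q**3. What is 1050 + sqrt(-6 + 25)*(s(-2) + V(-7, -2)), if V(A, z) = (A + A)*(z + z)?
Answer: 1050 + 48*sqrt(19) ≈ 1259.2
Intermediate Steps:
V(A, z) = 4*A*z (V(A, z) = (2*A)*(2*z) = 4*A*z)
1050 + sqrt(-6 + 25)*(s(-2) + V(-7, -2)) = 1050 + sqrt(-6 + 25)*((-2)**3 + 4*(-7)*(-2)) = 1050 + sqrt(19)*(-8 + 56) = 1050 + sqrt(19)*48 = 1050 + 48*sqrt(19)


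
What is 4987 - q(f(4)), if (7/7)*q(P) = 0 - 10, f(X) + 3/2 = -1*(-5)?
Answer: 4997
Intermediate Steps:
f(X) = 7/2 (f(X) = -3/2 - 1*(-5) = -3/2 + 5 = 7/2)
q(P) = -10 (q(P) = 0 - 10 = -10)
4987 - q(f(4)) = 4987 - 1*(-10) = 4987 + 10 = 4997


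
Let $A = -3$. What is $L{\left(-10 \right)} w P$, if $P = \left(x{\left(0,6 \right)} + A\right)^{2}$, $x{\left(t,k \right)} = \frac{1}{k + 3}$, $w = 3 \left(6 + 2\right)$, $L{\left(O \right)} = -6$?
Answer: $- \frac{10816}{9} \approx -1201.8$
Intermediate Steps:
$w = 24$ ($w = 3 \cdot 8 = 24$)
$x{\left(t,k \right)} = \frac{1}{3 + k}$
$P = \frac{676}{81}$ ($P = \left(\frac{1}{3 + 6} - 3\right)^{2} = \left(\frac{1}{9} - 3\right)^{2} = \left(- \frac{26}{9}\right)^{2} = \frac{676}{81} \approx 8.3457$)
$L{\left(-10 \right)} w P = \left(-6\right) 24 \cdot \frac{676}{81} = \left(-144\right) \frac{676}{81} = - \frac{10816}{9}$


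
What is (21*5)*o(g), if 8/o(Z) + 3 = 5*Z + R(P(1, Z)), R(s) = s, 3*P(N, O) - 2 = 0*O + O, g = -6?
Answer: -2520/103 ≈ -24.466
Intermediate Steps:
P(N, O) = ⅔ + O/3 (P(N, O) = ⅔ + (0*O + O)/3 = ⅔ + (0 + O)/3 = ⅔ + O/3)
o(Z) = 8/(-7/3 + 16*Z/3) (o(Z) = 8/(-3 + (5*Z + (⅔ + Z/3))) = 8/(-3 + (⅔ + 16*Z/3)) = 8/(-7/3 + 16*Z/3))
(21*5)*o(g) = (21*5)*(24/(-7 + 16*(-6))) = 105*(24/(-7 - 96)) = 105*(24/(-103)) = 105*(24*(-1/103)) = 105*(-24/103) = -2520/103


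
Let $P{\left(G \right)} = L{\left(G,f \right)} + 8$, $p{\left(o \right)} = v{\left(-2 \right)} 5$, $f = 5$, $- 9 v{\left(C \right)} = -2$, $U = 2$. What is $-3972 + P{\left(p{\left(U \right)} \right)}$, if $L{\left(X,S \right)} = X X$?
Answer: $- \frac{320984}{81} \approx -3962.8$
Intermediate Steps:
$v{\left(C \right)} = \frac{2}{9}$ ($v{\left(C \right)} = \left(- \frac{1}{9}\right) \left(-2\right) = \frac{2}{9}$)
$p{\left(o \right)} = \frac{10}{9}$ ($p{\left(o \right)} = \frac{2}{9} \cdot 5 = \frac{10}{9}$)
$L{\left(X,S \right)} = X^{2}$
$P{\left(G \right)} = 8 + G^{2}$ ($P{\left(G \right)} = G^{2} + 8 = 8 + G^{2}$)
$-3972 + P{\left(p{\left(U \right)} \right)} = -3972 + \left(8 + \left(\frac{10}{9}\right)^{2}\right) = -3972 + \left(8 + \frac{100}{81}\right) = -3972 + \frac{748}{81} = - \frac{320984}{81}$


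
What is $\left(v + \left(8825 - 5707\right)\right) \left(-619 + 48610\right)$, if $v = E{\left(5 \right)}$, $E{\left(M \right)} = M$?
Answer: $149875893$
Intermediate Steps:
$v = 5$
$\left(v + \left(8825 - 5707\right)\right) \left(-619 + 48610\right) = \left(5 + \left(8825 - 5707\right)\right) \left(-619 + 48610\right) = \left(5 + \left(8825 - 5707\right)\right) 47991 = \left(5 + 3118\right) 47991 = 3123 \cdot 47991 = 149875893$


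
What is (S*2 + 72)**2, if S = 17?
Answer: 11236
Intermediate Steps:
(S*2 + 72)**2 = (17*2 + 72)**2 = (34 + 72)**2 = 106**2 = 11236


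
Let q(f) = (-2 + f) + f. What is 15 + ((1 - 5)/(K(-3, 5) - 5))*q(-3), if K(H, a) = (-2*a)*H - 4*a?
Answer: 107/5 ≈ 21.400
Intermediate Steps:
K(H, a) = -4*a - 2*H*a (K(H, a) = -2*H*a - 4*a = -4*a - 2*H*a)
q(f) = -2 + 2*f
15 + ((1 - 5)/(K(-3, 5) - 5))*q(-3) = 15 + ((1 - 5)/(-2*5*(2 - 3) - 5))*(-2 + 2*(-3)) = 15 + (-4/(-2*5*(-1) - 5))*(-2 - 6) = 15 - 4/(10 - 5)*(-8) = 15 - 4/5*(-8) = 15 + 32/5 = 107/5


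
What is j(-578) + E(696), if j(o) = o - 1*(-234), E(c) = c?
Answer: 352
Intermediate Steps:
j(o) = 234 + o (j(o) = o + 234 = 234 + o)
j(-578) + E(696) = (234 - 578) + 696 = -344 + 696 = 352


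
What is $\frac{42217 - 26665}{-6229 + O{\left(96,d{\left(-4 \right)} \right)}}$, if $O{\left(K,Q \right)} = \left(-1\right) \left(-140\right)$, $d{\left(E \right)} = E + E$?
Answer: $- \frac{15552}{6089} \approx -2.5541$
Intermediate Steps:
$d{\left(E \right)} = 2 E$
$O{\left(K,Q \right)} = 140$
$\frac{42217 - 26665}{-6229 + O{\left(96,d{\left(-4 \right)} \right)}} = \frac{42217 - 26665}{-6229 + 140} = \frac{15552}{-6089} = 15552 \left(- \frac{1}{6089}\right) = - \frac{15552}{6089}$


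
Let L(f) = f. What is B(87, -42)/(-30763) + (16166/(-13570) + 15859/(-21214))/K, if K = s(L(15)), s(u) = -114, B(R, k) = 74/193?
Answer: 9354422019239/550414664301620 ≈ 0.016995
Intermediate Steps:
B(R, k) = 74/193 (B(R, k) = 74*(1/193) = 74/193)
K = -114
B(87, -42)/(-30763) + (16166/(-13570) + 15859/(-21214))/K = (74/193)/(-30763) + (16166/(-13570) + 15859/(-21214))/(-114) = (74/193)*(-1/30763) + (16166*(-1/13570) + 15859*(-1/21214))*(-1/114) = -74/5937259 + (-137/115 - 15859/21214)*(-1/114) = -74/5937259 - 4730103/2439610*(-1/114) = -74/5937259 + 1576701/92705180 = 9354422019239/550414664301620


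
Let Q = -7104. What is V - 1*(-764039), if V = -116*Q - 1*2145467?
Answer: -557364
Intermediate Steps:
V = -1321403 (V = -116*(-7104) - 1*2145467 = 824064 - 2145467 = -1321403)
V - 1*(-764039) = -1321403 - 1*(-764039) = -1321403 + 764039 = -557364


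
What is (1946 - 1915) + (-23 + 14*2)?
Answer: 36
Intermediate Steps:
(1946 - 1915) + (-23 + 14*2) = 31 + (-23 + 28) = 31 + 5 = 36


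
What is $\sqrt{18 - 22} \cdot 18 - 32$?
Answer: $-32 + 36 i \approx -32.0 + 36.0 i$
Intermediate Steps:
$\sqrt{18 - 22} \cdot 18 - 32 = \sqrt{-4} \cdot 18 - 32 = 2 i 18 - 32 = 36 i - 32 = -32 + 36 i$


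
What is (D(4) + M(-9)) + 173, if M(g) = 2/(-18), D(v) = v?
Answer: 1592/9 ≈ 176.89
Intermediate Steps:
M(g) = -⅑ (M(g) = 2*(-1/18) = -⅑)
(D(4) + M(-9)) + 173 = (4 - ⅑) + 173 = 35/9 + 173 = 1592/9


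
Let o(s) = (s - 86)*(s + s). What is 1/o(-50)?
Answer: 1/13600 ≈ 7.3529e-5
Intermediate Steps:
o(s) = 2*s*(-86 + s) (o(s) = (-86 + s)*(2*s) = 2*s*(-86 + s))
1/o(-50) = 1/(2*(-50)*(-86 - 50)) = 1/(2*(-50)*(-136)) = 1/13600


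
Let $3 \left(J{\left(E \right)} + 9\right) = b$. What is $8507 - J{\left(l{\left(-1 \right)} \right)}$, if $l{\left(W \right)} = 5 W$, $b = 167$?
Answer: $\frac{25381}{3} \approx 8460.3$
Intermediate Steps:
$J{\left(E \right)} = \frac{140}{3}$ ($J{\left(E \right)} = -9 + \frac{1}{3} \cdot 167 = -9 + \frac{167}{3} = \frac{140}{3}$)
$8507 - J{\left(l{\left(-1 \right)} \right)} = 8507 - \frac{140}{3} = \frac{25381}{3}$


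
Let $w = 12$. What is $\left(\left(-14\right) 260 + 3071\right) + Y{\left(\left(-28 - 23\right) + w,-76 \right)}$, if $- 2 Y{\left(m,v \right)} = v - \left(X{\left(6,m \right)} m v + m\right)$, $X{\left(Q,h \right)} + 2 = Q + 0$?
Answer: $\frac{10755}{2} \approx 5377.5$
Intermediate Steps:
$X{\left(Q,h \right)} = -2 + Q$ ($X{\left(Q,h \right)} = -2 + \left(Q + 0\right) = -2 + Q$)
$Y{\left(m,v \right)} = \frac{m}{2} - \frac{v}{2} + 2 m v$ ($Y{\left(m,v \right)} = - \frac{v - \left(\left(-2 + 6\right) m v + m\right)}{2} = - \frac{v - \left(4 m v + m\right)}{2} = - \frac{v - \left(m + 4 m v\right)}{2} = - \frac{v - m - 4 m v}{2} = \frac{m}{2} - \frac{v}{2} + 2 m v$)
$\left(\left(-14\right) 260 + 3071\right) + Y{\left(\left(-28 - 23\right) + w,-76 \right)} = \left(\left(-14\right) 260 + 3071\right) + \left(\frac{\left(-28 - 23\right) + 12}{2} - -38 + 2 \left(\left(-28 - 23\right) + 12\right) \left(-76\right)\right) = \left(-3640 + 3071\right) + \left(\frac{-51 + 12}{2} + 38 + 2 \left(-51 + 12\right) \left(-76\right)\right) = -569 + \left(\frac{1}{2} \left(-39\right) + 38 + 2 \left(-39\right) \left(-76\right)\right) = -569 + \left(- \frac{39}{2} + 38 + 5928\right) = -569 + \frac{11893}{2} = \frac{10755}{2}$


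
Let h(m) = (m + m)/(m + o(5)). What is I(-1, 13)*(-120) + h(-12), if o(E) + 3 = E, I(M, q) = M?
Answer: 612/5 ≈ 122.40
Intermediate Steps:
o(E) = -3 + E
h(m) = 2*m/(2 + m) (h(m) = (m + m)/(m + (-3 + 5)) = (2*m)/(m + 2) = (2*m)/(2 + m) = 2*m/(2 + m))
I(-1, 13)*(-120) + h(-12) = -1*(-120) + 2*(-12)/(2 - 12) = 120 + 2*(-12)/(-10) = 120 + 2*(-12)*(-⅒) = 120 + 12/5 = 612/5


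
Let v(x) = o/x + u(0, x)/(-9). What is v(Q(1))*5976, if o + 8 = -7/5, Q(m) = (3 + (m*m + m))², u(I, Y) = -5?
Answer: 134128/125 ≈ 1073.0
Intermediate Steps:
Q(m) = (3 + m + m²)² (Q(m) = (3 + (m² + m))² = (3 + (m + m²))² = (3 + m + m²)²)
o = -47/5 (o = -8 - 7/5 = -47/5 ≈ -9.4000)
v(x) = 5/9 - 47/(5*x) (v(x) = -47/(5*x) - 5/(-9) = -47/(5*x) - 5*(-⅑) = -47/(5*x) + 5/9 = 5/9 - 47/(5*x))
v(Q(1))*5976 = ((-423 + 25*(3 + 1 + 1²)²)/(45*((3 + 1 + 1²)²)))*5976 = ((-423 + 25*(3 + 1 + 1)²)/(45*((3 + 1 + 1)²)))*5976 = ((-423 + 25*5²)/(45*(5²)))*5976 = ((1/45)*(-423 + 25*25)/25)*5976 = ((1/45)*(1/25)*(-423 + 625))*5976 = ((1/45)*(1/25)*202)*5976 = (202/1125)*5976 = 134128/125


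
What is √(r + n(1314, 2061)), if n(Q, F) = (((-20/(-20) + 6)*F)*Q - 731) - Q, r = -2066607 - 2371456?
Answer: √14516970 ≈ 3810.1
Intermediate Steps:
r = -4438063
n(Q, F) = -731 - Q + 7*F*Q (n(Q, F) = (((-20*(-1/20) + 6)*F)*Q - 731) - Q = (((1 + 6)*F)*Q - 731) - Q = ((7*F)*Q - 731) - Q = (7*F*Q - 731) - Q = (-731 + 7*F*Q) - Q = -731 - Q + 7*F*Q)
√(r + n(1314, 2061)) = √(-4438063 + (-731 - 1*1314 + 7*2061*1314)) = √(-4438063 + (-731 - 1314 + 18957078)) = √(-4438063 + 18955033) = √14516970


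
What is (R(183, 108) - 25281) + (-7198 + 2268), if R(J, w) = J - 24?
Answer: -30052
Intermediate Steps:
R(J, w) = -24 + J
(R(183, 108) - 25281) + (-7198 + 2268) = ((-24 + 183) - 25281) + (-7198 + 2268) = (159 - 25281) - 4930 = -25122 - 4930 = -30052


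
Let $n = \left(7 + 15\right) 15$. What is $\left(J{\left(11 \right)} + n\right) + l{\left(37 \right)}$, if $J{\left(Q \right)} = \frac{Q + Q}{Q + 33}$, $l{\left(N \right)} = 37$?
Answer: $\frac{735}{2} \approx 367.5$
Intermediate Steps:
$n = 330$ ($n = 22 \cdot 15 = 330$)
$J{\left(Q \right)} = \frac{2 Q}{33 + Q}$
$\left(J{\left(11 \right)} + n\right) + l{\left(37 \right)} = \left(2 \cdot 11 \frac{1}{33 + 11} + 330\right) + 37 = \left(2 \cdot 11 \cdot \frac{1}{44} + 330\right) + 37 = \left(\frac{1}{2} + 330\right) + 37 = \frac{661}{2} + 37 = \frac{735}{2}$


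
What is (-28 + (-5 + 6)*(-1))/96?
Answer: -29/96 ≈ -0.30208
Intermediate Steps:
(-28 + (-5 + 6)*(-1))/96 = (-28 + 1*(-1))*(1/96) = (-28 - 1)*(1/96) = -29*1/96 = -29/96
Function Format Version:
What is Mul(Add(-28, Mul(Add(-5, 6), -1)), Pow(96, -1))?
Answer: Rational(-29, 96) ≈ -0.30208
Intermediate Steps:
Mul(Add(-28, Mul(Add(-5, 6), -1)), Pow(96, -1)) = Mul(Add(-28, Mul(1, -1)), Rational(1, 96)) = Mul(Add(-28, -1), Rational(1, 96)) = Mul(-29, Rational(1, 96)) = Rational(-29, 96)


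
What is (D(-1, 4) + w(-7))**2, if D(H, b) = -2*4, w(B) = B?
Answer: 225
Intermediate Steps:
D(H, b) = -8
(D(-1, 4) + w(-7))**2 = (-8 - 7)**2 = (-15)**2 = 225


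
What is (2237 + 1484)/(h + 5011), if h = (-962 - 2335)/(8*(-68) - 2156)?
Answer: 3348900/4510999 ≈ 0.74239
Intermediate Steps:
h = 1099/900 (h = -3297/(-544 - 2156) = -3297/(-2700) = -3297*(-1/2700) = 1099/900 ≈ 1.2211)
(2237 + 1484)/(h + 5011) = (2237 + 1484)/(1099/900 + 5011) = 3721/(4510999/900) = 3721*(900/4510999) = 3348900/4510999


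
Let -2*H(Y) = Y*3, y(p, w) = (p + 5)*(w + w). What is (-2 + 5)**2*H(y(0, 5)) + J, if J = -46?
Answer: -721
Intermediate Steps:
y(p, w) = 2*w*(5 + p) (y(p, w) = (5 + p)*(2*w) = 2*w*(5 + p))
H(Y) = -3*Y/2 (H(Y) = -Y*3/2 = -3*Y/2)
(-2 + 5)**2*H(y(0, 5)) + J = (-2 + 5)**2*(-3*5*(5 + 0)) - 46 = 3**2*(-3*5*5) - 46 = 9*(-3/2*50) - 46 = 9*(-75) - 46 = -675 - 46 = -721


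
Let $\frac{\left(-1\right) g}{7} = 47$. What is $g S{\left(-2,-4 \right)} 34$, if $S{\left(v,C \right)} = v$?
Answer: $22372$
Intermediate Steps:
$g = -329$ ($g = \left(-7\right) 47 = -329$)
$g S{\left(-2,-4 \right)} 34 = \left(-329\right) \left(-2\right) 34 = 658 \cdot 34 = 22372$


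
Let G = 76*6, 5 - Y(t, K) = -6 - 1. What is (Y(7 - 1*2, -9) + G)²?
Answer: 219024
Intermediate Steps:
Y(t, K) = 12 (Y(t, K) = 5 - (-6 - 1) = 5 - 1*(-7) = 5 + 7 = 12)
G = 456
(Y(7 - 1*2, -9) + G)² = (12 + 456)² = 468² = 219024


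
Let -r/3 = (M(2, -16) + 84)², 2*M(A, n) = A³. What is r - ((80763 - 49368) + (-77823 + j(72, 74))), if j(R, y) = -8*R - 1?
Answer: 23773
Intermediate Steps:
j(R, y) = -1 - 8*R
M(A, n) = A³/2
r = -23232 (r = -3*((½)*2³ + 84)² = -3*((½)*8 + 84)² = -3*(4 + 84)² = -3*88² = -3*7744 = -23232)
r - ((80763 - 49368) + (-77823 + j(72, 74))) = -23232 - ((80763 - 49368) + (-77823 + (-1 - 8*72))) = -23232 - (31395 + (-77823 + (-1 - 576))) = -23232 - (31395 + (-77823 - 577)) = -23232 - (31395 - 78400) = -23232 - 1*(-47005) = -23232 + 47005 = 23773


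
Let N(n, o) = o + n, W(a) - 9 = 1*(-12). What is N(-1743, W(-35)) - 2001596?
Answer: -2003342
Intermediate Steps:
W(a) = -3 (W(a) = 9 + 1*(-12) = 9 - 12 = -3)
N(n, o) = n + o
N(-1743, W(-35)) - 2001596 = (-1743 - 3) - 2001596 = -1746 - 2001596 = -2003342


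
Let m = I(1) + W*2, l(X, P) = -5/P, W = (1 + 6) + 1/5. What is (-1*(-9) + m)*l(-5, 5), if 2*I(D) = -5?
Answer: -209/10 ≈ -20.900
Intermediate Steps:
W = 36/5 (W = 7 + 1*(⅕) = 7 + ⅕ = 36/5 ≈ 7.2000)
I(D) = -5/2 (I(D) = (½)*(-5) = -5/2)
m = 119/10 (m = -5/2 + (36/5)*2 = -5/2 + 72/5 = 119/10 ≈ 11.900)
(-1*(-9) + m)*l(-5, 5) = (-1*(-9) + 119/10)*(-5/5) = (9 + 119/10)*(-5*⅕) = (209/10)*(-1) = -209/10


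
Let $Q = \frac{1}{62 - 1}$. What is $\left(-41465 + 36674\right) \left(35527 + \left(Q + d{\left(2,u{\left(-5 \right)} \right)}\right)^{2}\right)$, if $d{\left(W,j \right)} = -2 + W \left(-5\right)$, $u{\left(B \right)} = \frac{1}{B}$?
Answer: $- \frac{635911001448}{3721} \approx -1.709 \cdot 10^{8}$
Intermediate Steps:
$d{\left(W,j \right)} = -2 - 5 W$
$Q = \frac{1}{61} \approx 0.016393$
$\left(-41465 + 36674\right) \left(35527 + \left(Q + d{\left(2,u{\left(-5 \right)} \right)}\right)^{2}\right) = \left(-41465 + 36674\right) \left(35527 + \left(\frac{1}{61} - 12\right)^{2}\right) = - 4791 \left(35527 + \left(\frac{1}{61} - 12\right)^{2}\right) = - 4791 \left(35527 + \left(- \frac{731}{61}\right)^{2}\right) = - 4791 \left(35527 + \frac{534361}{3721}\right) = \left(-4791\right) \frac{132730328}{3721} = - \frac{635911001448}{3721}$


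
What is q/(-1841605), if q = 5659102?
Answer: -5659102/1841605 ≈ -3.0729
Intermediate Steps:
q/(-1841605) = 5659102/(-1841605) = 5659102*(-1/1841605) = -5659102/1841605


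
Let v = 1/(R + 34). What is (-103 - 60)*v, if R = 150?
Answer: -163/184 ≈ -0.88587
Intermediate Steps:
v = 1/184 (v = 1/(150 + 34) = 1/184 ≈ 0.0054348)
(-103 - 60)*v = (-103 - 60)*(1/184) = -163*1/184 = -163/184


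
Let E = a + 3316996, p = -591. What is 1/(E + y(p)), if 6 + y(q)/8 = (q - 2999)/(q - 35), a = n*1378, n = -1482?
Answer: 313/399011736 ≈ 7.8444e-7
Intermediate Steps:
a = -2042196 (a = -1482*1378 = -2042196)
y(q) = -48 + 8*(-2999 + q)/(-35 + q) (y(q) = -48 + 8*((q - 2999)/(q - 35)) = -48 + 8*((-2999 + q)/(-35 + q)) = -48 + 8*(-2999 + q)/(-35 + q))
E = 1274800 (E = -2042196 + 3316996 = 1274800)
1/(E + y(p)) = 1/(1274800 + 8*(-2789 - 5*(-591))/(-35 - 591)) = 1/(1274800 + 8*(-2789 + 2955)/(-626)) = 1/(1274800 + 8*(-1/626)*166) = 1/(1274800 - 664/313) = 1/(399011736/313) = 313/399011736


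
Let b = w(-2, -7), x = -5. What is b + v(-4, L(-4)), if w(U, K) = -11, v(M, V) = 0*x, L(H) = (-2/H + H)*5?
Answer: -11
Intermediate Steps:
L(H) = -10/H + 5*H (L(H) = (H - 2/H)*5 = -10/H + 5*H)
v(M, V) = 0 (v(M, V) = 0*(-5) = 0)
b = -11
b + v(-4, L(-4)) = -11 + 0 = -11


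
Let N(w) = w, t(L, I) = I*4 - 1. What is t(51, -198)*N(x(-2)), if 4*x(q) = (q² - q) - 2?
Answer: -793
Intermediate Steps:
t(L, I) = -1 + 4*I (t(L, I) = 4*I - 1 = -1 + 4*I)
x(q) = -½ - q/4 + q²/4 (x(q) = ((q² - q) - 2)/4 = (-2 + q² - q)/4 = -½ - q/4 + q²/4)
t(51, -198)*N(x(-2)) = (-1 + 4*(-198))*(-½ - ¼*(-2) + (¼)*(-2)²) = (-1 - 792)*(-½ + ½ + (¼)*4) = -793*(-½ + ½ + 1) = -793*1 = -793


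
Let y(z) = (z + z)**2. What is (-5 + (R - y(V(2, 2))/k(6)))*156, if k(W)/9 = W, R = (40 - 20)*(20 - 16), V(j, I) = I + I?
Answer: 103636/9 ≈ 11515.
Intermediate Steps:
V(j, I) = 2*I
y(z) = 4*z**2 (y(z) = (2*z)**2 = 4*z**2)
R = 80 (R = 20*4 = 80)
k(W) = 9*W
(-5 + (R - y(V(2, 2))/k(6)))*156 = (-5 + (80 - 4*(2*2)**2/(9*6)))*156 = (-5 + (80 - 4*4**2/54))*156 = (-5 + (80 - 4*16/54))*156 = (-5 + (80 - 64/54))*156 = (-5 + (80 - 1*32/27))*156 = (-5 + (80 - 32/27))*156 = (-5 + 2128/27)*156 = (1993/27)*156 = 103636/9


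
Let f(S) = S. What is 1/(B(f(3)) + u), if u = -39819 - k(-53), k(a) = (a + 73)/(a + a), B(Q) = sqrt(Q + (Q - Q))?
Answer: -111851041/4453775489182 - 2809*sqrt(3)/4453775489182 ≈ -2.5115e-5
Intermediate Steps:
B(Q) = sqrt(Q) (B(Q) = sqrt(Q + 0) = sqrt(Q))
k(a) = (73 + a)/(2*a) (k(a) = (73 + a)/((2*a)) = (73 + a)*(1/(2*a)) = (73 + a)/(2*a))
u = -2110397/53 (u = -39819 - (73 - 53)/(2*(-53)) = -39819 - (-1)*20/(2*53) = -39819 - 1*(-10/53) = -39819 + 10/53 = -2110397/53 ≈ -39819.)
1/(B(f(3)) + u) = 1/(sqrt(3) - 2110397/53) = 1/(-2110397/53 + sqrt(3))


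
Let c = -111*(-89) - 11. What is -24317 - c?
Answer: -34185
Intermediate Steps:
c = 9868 (c = 9879 - 11 = 9868)
-24317 - c = -24317 - 1*9868 = -24317 - 9868 = -34185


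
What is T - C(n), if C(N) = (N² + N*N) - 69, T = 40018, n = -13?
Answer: 39749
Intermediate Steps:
C(N) = -69 + 2*N² (C(N) = (N² + N²) - 69 = 2*N² - 69 = -69 + 2*N²)
T - C(n) = 40018 - (-69 + 2*(-13)²) = 40018 - (-69 + 2*169) = 40018 - (-69 + 338) = 40018 - 1*269 = 40018 - 269 = 39749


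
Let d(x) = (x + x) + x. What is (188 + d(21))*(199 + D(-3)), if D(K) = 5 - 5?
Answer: 49949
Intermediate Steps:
D(K) = 0
d(x) = 3*x (d(x) = 2*x + x = 3*x)
(188 + d(21))*(199 + D(-3)) = (188 + 3*21)*(199 + 0) = (188 + 63)*199 = 251*199 = 49949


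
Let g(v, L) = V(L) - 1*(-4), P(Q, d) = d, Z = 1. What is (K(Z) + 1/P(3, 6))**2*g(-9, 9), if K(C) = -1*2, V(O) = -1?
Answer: 121/12 ≈ 10.083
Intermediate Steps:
g(v, L) = 3 (g(v, L) = -1 - 1*(-4) = -1 + 4 = 3)
K(C) = -2
(K(Z) + 1/P(3, 6))**2*g(-9, 9) = (-2 + 1/6)**2*3 = (-11/6)**2*3 = (121/36)*3 = 121/12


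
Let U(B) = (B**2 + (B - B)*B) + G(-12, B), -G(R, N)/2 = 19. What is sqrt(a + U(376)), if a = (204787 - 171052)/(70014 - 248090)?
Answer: sqrt(1120493010475607)/89038 ≈ 375.95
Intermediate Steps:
G(R, N) = -38 (G(R, N) = -2*19 = -38)
U(B) = -38 + B**2 (U(B) = (B**2 + (B - B)*B) - 38 = (B**2 + 0*B) - 38 = (B**2 + 0) - 38 = B**2 - 38 = -38 + B**2)
a = -33735/178076 (a = 33735/(-178076) = 33735*(-1/178076) = -33735/178076 ≈ -0.18944)
sqrt(a + U(376)) = sqrt(-33735/178076 + (-38 + 376**2)) = sqrt(-33735/178076 + (-38 + 141376)) = sqrt(-33735/178076 + 141338) = sqrt(25168871953/178076) = sqrt(1120493010475607)/89038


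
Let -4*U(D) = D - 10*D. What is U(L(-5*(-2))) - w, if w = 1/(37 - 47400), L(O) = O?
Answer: 2131337/94726 ≈ 22.500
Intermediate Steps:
U(D) = 9*D/4 (U(D) = -(D - 10*D)/4 = -(-9)*D/4 = 9*D/4)
w = -1/47363 (w = 1/(-47363) = -1/47363 ≈ -2.1114e-5)
U(L(-5*(-2))) - w = 9*(-5*(-2))/4 - 1*(-1/47363) = (9/4)*10 + 1/47363 = 45/2 + 1/47363 = 2131337/94726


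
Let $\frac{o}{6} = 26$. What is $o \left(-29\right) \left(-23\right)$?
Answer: $104052$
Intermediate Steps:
$o = 156$ ($o = 6 \cdot 26 = 156$)
$o \left(-29\right) \left(-23\right) = 156 \left(-29\right) \left(-23\right) = \left(-4524\right) \left(-23\right) = 104052$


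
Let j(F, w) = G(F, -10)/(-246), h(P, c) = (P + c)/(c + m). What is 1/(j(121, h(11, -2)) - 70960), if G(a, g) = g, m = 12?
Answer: -123/8728075 ≈ -1.4092e-5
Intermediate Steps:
h(P, c) = (P + c)/(12 + c) (h(P, c) = (P + c)/(c + 12) = (P + c)/(12 + c))
j(F, w) = 5/123 (j(F, w) = -10/(-246) = -10*(-1/246) = 5/123)
1/(j(121, h(11, -2)) - 70960) = 1/(5/123 - 70960) = 1/(-8728075/123) = -123/8728075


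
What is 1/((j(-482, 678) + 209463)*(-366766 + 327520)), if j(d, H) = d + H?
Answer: -1/8228277114 ≈ -1.2153e-10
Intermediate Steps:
j(d, H) = H + d
1/((j(-482, 678) + 209463)*(-366766 + 327520)) = 1/(((678 - 482) + 209463)*(-366766 + 327520)) = 1/((196 + 209463)*(-39246)) = 1/(209659*(-39246)) = 1/(-8228277114) = -1/8228277114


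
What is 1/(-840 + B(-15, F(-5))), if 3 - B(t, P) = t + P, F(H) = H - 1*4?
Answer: -1/813 ≈ -0.0012300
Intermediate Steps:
F(H) = -4 + H (F(H) = H - 4 = -4 + H)
B(t, P) = 3 - P - t (B(t, P) = 3 - (t + P) = 3 - (P + t) = 3 + (-P - t) = 3 - P - t)
1/(-840 + B(-15, F(-5))) = 1/(-840 + (3 - (-4 - 5) - 1*(-15))) = 1/(-840 + (3 - 1*(-9) + 15)) = 1/(-840 + (3 + 9 + 15)) = 1/(-840 + 27) = 1/(-813) = -1/813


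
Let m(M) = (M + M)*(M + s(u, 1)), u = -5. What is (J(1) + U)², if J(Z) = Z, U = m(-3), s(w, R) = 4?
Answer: 25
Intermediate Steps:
m(M) = 2*M*(4 + M) (m(M) = (M + M)*(M + 4) = (2*M)*(4 + M) = 2*M*(4 + M))
U = -6 (U = 2*(-3)*(4 - 3) = 2*(-3)*1 = -6)
(J(1) + U)² = (1 - 6)² = (-5)² = 25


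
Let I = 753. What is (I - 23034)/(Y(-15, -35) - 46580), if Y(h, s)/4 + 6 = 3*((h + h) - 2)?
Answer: 22281/46988 ≈ 0.47418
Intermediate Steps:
Y(h, s) = -48 + 24*h (Y(h, s) = -24 + 4*(3*((h + h) - 2)) = -24 + 4*(3*(2*h - 2)) = -24 + 4*(3*(-2 + 2*h)) = -24 + 4*(-6 + 6*h) = -24 + (-24 + 24*h) = -48 + 24*h)
(I - 23034)/(Y(-15, -35) - 46580) = (753 - 23034)/((-48 + 24*(-15)) - 46580) = -22281/((-48 - 360) - 46580) = -22281/(-408 - 46580) = -22281/(-46988) = -22281*(-1/46988) = 22281/46988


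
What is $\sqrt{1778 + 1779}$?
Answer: $\sqrt{3557} \approx 59.641$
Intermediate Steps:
$\sqrt{1778 + 1779} = \sqrt{3557}$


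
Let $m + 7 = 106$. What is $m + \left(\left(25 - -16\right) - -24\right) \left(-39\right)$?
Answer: $-2436$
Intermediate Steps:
$m = 99$ ($m = -7 + 106 = 99$)
$m + \left(\left(25 - -16\right) - -24\right) \left(-39\right) = 99 + \left(\left(25 - -16\right) - -24\right) \left(-39\right) = 99 + \left(\left(25 + 16\right) + 24\right) \left(-39\right) = 99 + \left(41 + 24\right) \left(-39\right) = 99 + 65 \left(-39\right) = 99 - 2535 = -2436$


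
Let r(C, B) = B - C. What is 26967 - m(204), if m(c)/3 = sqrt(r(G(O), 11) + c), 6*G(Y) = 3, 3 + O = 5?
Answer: 26967 - 3*sqrt(858)/2 ≈ 26923.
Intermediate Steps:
O = 2 (O = -3 + 5 = 2)
G(Y) = 1/2 (G(Y) = (1/6)*3 = 1/2)
m(c) = 3*sqrt(21/2 + c) (m(c) = 3*sqrt((11 - 1*1/2) + c) = 3*sqrt((11 - 1/2) + c) = 3*sqrt(21/2 + c))
26967 - m(204) = 26967 - 3*sqrt(42 + 4*204)/2 = 26967 - 3*sqrt(42 + 816)/2 = 26967 - 3*sqrt(858)/2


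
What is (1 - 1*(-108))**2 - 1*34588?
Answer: -22707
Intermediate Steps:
(1 - 1*(-108))**2 - 1*34588 = (1 + 108)**2 - 34588 = 109**2 - 34588 = 11881 - 34588 = -22707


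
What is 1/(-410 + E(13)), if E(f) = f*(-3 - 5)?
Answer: -1/514 ≈ -0.0019455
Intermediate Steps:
E(f) = -8*f (E(f) = f*(-8) = -8*f)
1/(-410 + E(13)) = 1/(-410 - 8*13) = 1/(-410 - 104) = 1/(-514) = -1/514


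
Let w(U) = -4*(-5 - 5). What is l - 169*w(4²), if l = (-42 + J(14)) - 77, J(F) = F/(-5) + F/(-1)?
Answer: -34479/5 ≈ -6895.8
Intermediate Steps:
J(F) = -6*F/5 (J(F) = F*(-⅕) + F*(-1) = -F/5 - F = -6*F/5)
w(U) = 40 (w(U) = -4*(-10) = 40)
l = -679/5 (l = (-42 - 6/5*14) - 77 = (-42 - 84/5) - 77 = -294/5 - 77 = -679/5 ≈ -135.80)
l - 169*w(4²) = -679/5 - 169*40 = -679/5 - 6760 = -34479/5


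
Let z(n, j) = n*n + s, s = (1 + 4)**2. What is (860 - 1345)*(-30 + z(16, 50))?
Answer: -121735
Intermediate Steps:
s = 25 (s = 5**2 = 25)
z(n, j) = 25 + n**2 (z(n, j) = n*n + 25 = n**2 + 25 = 25 + n**2)
(860 - 1345)*(-30 + z(16, 50)) = (860 - 1345)*(-30 + (25 + 16**2)) = -485*(-30 + (25 + 256)) = -485*(-30 + 281) = -485*251 = -121735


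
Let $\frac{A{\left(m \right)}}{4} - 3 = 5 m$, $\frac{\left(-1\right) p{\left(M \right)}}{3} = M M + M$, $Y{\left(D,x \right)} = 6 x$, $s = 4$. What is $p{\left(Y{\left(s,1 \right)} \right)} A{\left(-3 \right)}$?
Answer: $6048$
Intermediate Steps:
$p{\left(M \right)} = - 3 M - 3 M^{2}$ ($p{\left(M \right)} = - 3 \left(M M + M\right) = - 3 \left(M^{2} + M\right) = - 3 \left(M + M^{2}\right) = - 3 M - 3 M^{2}$)
$A{\left(m \right)} = 12 + 20 m$ ($A{\left(m \right)} = 12 + 4 \cdot 5 m = 12 + 20 m$)
$p{\left(Y{\left(s,1 \right)} \right)} A{\left(-3 \right)} = - 3 \cdot 6 \cdot 1 \left(1 + 6 \cdot 1\right) \left(12 + 20 \left(-3\right)\right) = \left(-3\right) 6 \left(1 + 6\right) \left(12 - 60\right) = \left(-3\right) 6 \cdot 7 \left(-48\right) = \left(-126\right) \left(-48\right) = 6048$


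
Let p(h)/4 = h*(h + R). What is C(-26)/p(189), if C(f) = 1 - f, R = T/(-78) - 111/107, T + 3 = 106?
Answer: 4173/21808010 ≈ 0.00019135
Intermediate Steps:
T = 103 (T = -3 + 106 = 103)
R = -19679/8346 (R = 103/(-78) - 111/107 = 103*(-1/78) - 111*1/107 = -103/78 - 111/107 = -19679/8346 ≈ -2.3579)
p(h) = 4*h*(-19679/8346 + h) (p(h) = 4*(h*(h - 19679/8346)) = 4*(h*(-19679/8346 + h)) = 4*h*(-19679/8346 + h))
C(-26)/p(189) = (1 - 1*(-26))/(((2/4173)*189*(-19679 + 8346*189))) = (1 + 26)/(((2/4173)*189*(-19679 + 1577394))) = 27/(((2/4173)*189*1557715)) = 27/(196272090/1391) = 27*(1391/196272090) = 4173/21808010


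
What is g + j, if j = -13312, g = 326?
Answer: -12986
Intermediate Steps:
g + j = 326 - 13312 = -12986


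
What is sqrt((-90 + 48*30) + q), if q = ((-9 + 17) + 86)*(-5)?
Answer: 4*sqrt(55) ≈ 29.665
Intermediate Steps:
q = -470 (q = (8 + 86)*(-5) = 94*(-5) = -470)
sqrt((-90 + 48*30) + q) = sqrt((-90 + 48*30) - 470) = sqrt((-90 + 1440) - 470) = sqrt(1350 - 470) = sqrt(880) = 4*sqrt(55)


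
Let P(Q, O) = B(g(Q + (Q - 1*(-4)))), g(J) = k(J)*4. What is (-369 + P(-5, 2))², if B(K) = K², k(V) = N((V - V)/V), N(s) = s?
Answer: 136161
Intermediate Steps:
k(V) = 0 (k(V) = (V - V)/V = 0/V = 0)
g(J) = 0 (g(J) = 0*4 = 0)
P(Q, O) = 0 (P(Q, O) = 0² = 0)
(-369 + P(-5, 2))² = (-369 + 0)² = (-369)² = 136161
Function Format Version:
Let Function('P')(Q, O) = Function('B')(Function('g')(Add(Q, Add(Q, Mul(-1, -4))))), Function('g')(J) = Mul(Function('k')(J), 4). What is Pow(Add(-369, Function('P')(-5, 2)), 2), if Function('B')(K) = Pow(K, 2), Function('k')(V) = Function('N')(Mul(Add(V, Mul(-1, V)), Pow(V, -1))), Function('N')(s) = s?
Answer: 136161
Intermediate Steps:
Function('k')(V) = 0 (Function('k')(V) = Mul(Add(V, Mul(-1, V)), Pow(V, -1)) = Mul(0, Pow(V, -1)) = 0)
Function('g')(J) = 0 (Function('g')(J) = Mul(0, 4) = 0)
Function('P')(Q, O) = 0 (Function('P')(Q, O) = Pow(0, 2) = 0)
Pow(Add(-369, Function('P')(-5, 2)), 2) = Pow(Add(-369, 0), 2) = Pow(-369, 2) = 136161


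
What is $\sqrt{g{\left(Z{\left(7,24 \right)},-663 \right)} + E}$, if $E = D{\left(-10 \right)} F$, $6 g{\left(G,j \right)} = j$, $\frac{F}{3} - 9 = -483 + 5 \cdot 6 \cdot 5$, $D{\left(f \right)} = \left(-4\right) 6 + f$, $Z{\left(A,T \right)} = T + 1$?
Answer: $\frac{5 \sqrt{5270}}{2} \approx 181.49$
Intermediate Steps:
$Z{\left(A,T \right)} = 1 + T$
$D{\left(f \right)} = -24 + f$
$F = -972$ ($F = 27 + 3 \left(-483 + 5 \cdot 6 \cdot 5\right) = 27 + 3 \left(-483 + 30 \cdot 5\right) = 27 + 3 \left(-483 + 150\right) = 27 + 3 \left(-333\right) = 27 - 999 = -972$)
$g{\left(G,j \right)} = \frac{j}{6}$
$E = 33048$ ($E = \left(-24 - 10\right) \left(-972\right) = \left(-34\right) \left(-972\right) = 33048$)
$\sqrt{g{\left(Z{\left(7,24 \right)},-663 \right)} + E} = \sqrt{\frac{1}{6} \left(-663\right) + 33048} = \sqrt{- \frac{221}{2} + 33048} = \sqrt{\frac{65875}{2}} = \frac{5 \sqrt{5270}}{2}$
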